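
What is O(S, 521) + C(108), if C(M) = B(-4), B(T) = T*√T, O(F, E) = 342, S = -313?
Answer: 342 - 8*I ≈ 342.0 - 8.0*I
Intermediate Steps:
B(T) = T^(3/2)
C(M) = -8*I (C(M) = (-4)^(3/2) = -8*I)
O(S, 521) + C(108) = 342 - 8*I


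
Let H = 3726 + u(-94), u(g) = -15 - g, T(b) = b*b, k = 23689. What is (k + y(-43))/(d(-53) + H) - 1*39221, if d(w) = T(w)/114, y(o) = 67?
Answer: -17120356775/436579 ≈ -39215.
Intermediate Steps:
T(b) = b²
d(w) = w²/114
H = 3805 (H = 3726 + (-15 - 1*(-94)) = 3726 + (-15 + 94) = 3726 + 79 = 3805)
(k + y(-43))/(d(-53) + H) - 1*39221 = (23689 + 67)/((1/114)*(-53)² + 3805) - 1*39221 = 23756/((1/114)*2809 + 3805) - 39221 = 23756/(2809/114 + 3805) - 39221 = 23756/(436579/114) - 39221 = 23756*(114/436579) - 39221 = 2708184/436579 - 39221 = -17120356775/436579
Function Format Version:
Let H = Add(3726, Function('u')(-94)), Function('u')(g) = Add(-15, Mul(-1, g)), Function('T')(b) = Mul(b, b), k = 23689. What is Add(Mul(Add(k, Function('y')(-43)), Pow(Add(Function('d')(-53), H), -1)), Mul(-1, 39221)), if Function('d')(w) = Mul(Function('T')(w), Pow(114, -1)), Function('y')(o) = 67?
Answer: Rational(-17120356775, 436579) ≈ -39215.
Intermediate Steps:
Function('T')(b) = Pow(b, 2)
Function('d')(w) = Mul(Rational(1, 114), Pow(w, 2)) (Function('d')(w) = Mul(Pow(w, 2), Pow(114, -1)) = Mul(Pow(w, 2), Rational(1, 114)) = Mul(Rational(1, 114), Pow(w, 2)))
H = 3805 (H = Add(3726, Add(-15, Mul(-1, -94))) = Add(3726, Add(-15, 94)) = Add(3726, 79) = 3805)
Add(Mul(Add(k, Function('y')(-43)), Pow(Add(Function('d')(-53), H), -1)), Mul(-1, 39221)) = Add(Mul(Add(23689, 67), Pow(Add(Mul(Rational(1, 114), Pow(-53, 2)), 3805), -1)), Mul(-1, 39221)) = Add(Mul(23756, Pow(Add(Mul(Rational(1, 114), 2809), 3805), -1)), -39221) = Add(Mul(23756, Pow(Add(Rational(2809, 114), 3805), -1)), -39221) = Add(Mul(23756, Pow(Rational(436579, 114), -1)), -39221) = Add(Mul(23756, Rational(114, 436579)), -39221) = Add(Rational(2708184, 436579), -39221) = Rational(-17120356775, 436579)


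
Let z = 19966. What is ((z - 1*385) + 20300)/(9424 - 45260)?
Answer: -39881/35836 ≈ -1.1129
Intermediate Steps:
((z - 1*385) + 20300)/(9424 - 45260) = ((19966 - 1*385) + 20300)/(9424 - 45260) = ((19966 - 385) + 20300)/(-35836) = (19581 + 20300)*(-1/35836) = 39881*(-1/35836) = -39881/35836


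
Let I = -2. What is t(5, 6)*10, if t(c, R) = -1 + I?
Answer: -30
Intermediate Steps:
t(c, R) = -3 (t(c, R) = -1 - 2 = -3)
t(5, 6)*10 = -3*10 = -30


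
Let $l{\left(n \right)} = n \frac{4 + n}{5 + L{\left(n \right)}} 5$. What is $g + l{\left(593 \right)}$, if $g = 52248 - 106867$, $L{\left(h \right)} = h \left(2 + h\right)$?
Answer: $- \frac{3853999571}{70568} \approx -54614.0$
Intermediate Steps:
$g = -54619$ ($g = 52248 - 106867 = -54619$)
$l{\left(n \right)} = \frac{5 n \left(4 + n\right)}{5 + n \left(2 + n\right)}$ ($l{\left(n \right)} = n \frac{4 + n}{5 + n \left(2 + n\right)} 5 = \frac{n \left(4 + n\right)}{5 + n \left(2 + n\right)} 5 = \frac{5 n \left(4 + n\right)}{5 + n \left(2 + n\right)}$)
$g + l{\left(593 \right)} = -54619 + 5 \cdot 593 \frac{1}{5 + 593 \left(2 + 593\right)} \left(4 + 593\right) = -54619 + 5 \cdot 593 \frac{1}{5 + 593 \cdot 595} \cdot 597 = -54619 + 5 \cdot 593 \frac{1}{5 + 352835} \cdot 597 = -54619 + 5 \cdot 593 \cdot \frac{1}{352840} \cdot 597 = -54619 + \frac{354021}{70568} = - \frac{3853999571}{70568}$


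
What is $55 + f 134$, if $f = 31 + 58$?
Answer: $11981$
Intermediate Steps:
$f = 89$
$55 + f 134 = 55 + 89 \cdot 134 = 55 + 11926 = 11981$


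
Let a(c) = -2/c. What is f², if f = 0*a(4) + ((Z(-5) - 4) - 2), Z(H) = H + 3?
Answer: 64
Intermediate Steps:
Z(H) = 3 + H
f = -8 (f = 0*(-2/4) + (((3 - 5) - 4) - 2) = 0*(-2*¼) + ((-2 - 4) - 2) = 0*(-½) + (-6 - 2) = 0 - 8 = -8)
f² = (-8)² = 64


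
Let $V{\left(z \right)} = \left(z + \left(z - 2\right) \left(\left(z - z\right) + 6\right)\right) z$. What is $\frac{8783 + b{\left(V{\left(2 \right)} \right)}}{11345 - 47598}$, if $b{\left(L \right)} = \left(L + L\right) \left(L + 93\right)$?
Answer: $- \frac{9559}{36253} \approx -0.26367$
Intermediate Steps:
$V{\left(z \right)} = z \left(-12 + 7 z\right)$ ($V{\left(z \right)} = \left(z + \left(-2 + z\right) \left(0 + 6\right)\right) z = \left(z + \left(-2 + z\right) 6\right) z = \left(z + \left(-12 + 6 z\right)\right) z = \left(-12 + 7 z\right) z = z \left(-12 + 7 z\right)$)
$b{\left(L \right)} = 2 L \left(93 + L\right)$
$\frac{8783 + b{\left(V{\left(2 \right)} \right)}}{11345 - 47598} = \frac{8783 + 2 \cdot 2 \left(-12 + 7 \cdot 2\right) \left(93 + 2 \left(-12 + 7 \cdot 2\right)\right)}{11345 - 47598} = \frac{8783 + 2 \cdot 2 \left(-12 + 14\right) \left(93 + 2 \left(-12 + 14\right)\right)}{-36253} = \left(8783 + 2 \cdot 2 \cdot 2 \left(93 + 2 \cdot 2\right)\right) \left(- \frac{1}{36253}\right) = \left(8783 + 2 \cdot 4 \left(93 + 4\right)\right) \left(- \frac{1}{36253}\right) = \left(8783 + 2 \cdot 4 \cdot 97\right) \left(- \frac{1}{36253}\right) = \left(8783 + 776\right) \left(- \frac{1}{36253}\right) = 9559 \left(- \frac{1}{36253}\right) = - \frac{9559}{36253}$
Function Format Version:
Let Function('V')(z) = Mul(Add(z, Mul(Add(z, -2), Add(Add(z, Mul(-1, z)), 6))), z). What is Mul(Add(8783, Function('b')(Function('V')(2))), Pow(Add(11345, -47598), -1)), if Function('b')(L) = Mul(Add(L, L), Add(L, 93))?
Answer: Rational(-9559, 36253) ≈ -0.26367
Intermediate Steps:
Function('V')(z) = Mul(z, Add(-12, Mul(7, z))) (Function('V')(z) = Mul(Add(z, Mul(Add(-2, z), Add(0, 6))), z) = Mul(Add(z, Mul(Add(-2, z), 6)), z) = Mul(Add(z, Add(-12, Mul(6, z))), z) = Mul(Add(-12, Mul(7, z)), z) = Mul(z, Add(-12, Mul(7, z))))
Function('b')(L) = Mul(2, L, Add(93, L)) (Function('b')(L) = Mul(Mul(2, L), Add(93, L)) = Mul(2, L, Add(93, L)))
Mul(Add(8783, Function('b')(Function('V')(2))), Pow(Add(11345, -47598), -1)) = Mul(Add(8783, Mul(2, Mul(2, Add(-12, Mul(7, 2))), Add(93, Mul(2, Add(-12, Mul(7, 2)))))), Pow(Add(11345, -47598), -1)) = Mul(Add(8783, Mul(2, Mul(2, Add(-12, 14)), Add(93, Mul(2, Add(-12, 14))))), Pow(-36253, -1)) = Mul(Add(8783, Mul(2, Mul(2, 2), Add(93, Mul(2, 2)))), Rational(-1, 36253)) = Mul(Add(8783, Mul(2, 4, Add(93, 4))), Rational(-1, 36253)) = Mul(Add(8783, Mul(2, 4, 97)), Rational(-1, 36253)) = Mul(Add(8783, 776), Rational(-1, 36253)) = Mul(9559, Rational(-1, 36253)) = Rational(-9559, 36253)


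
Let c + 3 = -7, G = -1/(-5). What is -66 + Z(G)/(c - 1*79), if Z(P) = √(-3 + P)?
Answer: -66 - I*√70/445 ≈ -66.0 - 0.018801*I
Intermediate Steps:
G = ⅕ (G = -1*(-⅕) = ⅕ ≈ 0.20000)
c = -10 (c = -3 - 7 = -10)
-66 + Z(G)/(c - 1*79) = -66 + √(-3 + ⅕)/(-10 - 1*79) = -66 + √(-14/5)/(-10 - 79) = -66 + (I*√70/5)/(-89) = -66 + (I*√70/5)*(-1/89) = -66 - I*√70/445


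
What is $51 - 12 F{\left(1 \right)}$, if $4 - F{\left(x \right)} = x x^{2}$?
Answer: $15$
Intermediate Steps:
$F{\left(x \right)} = 4 - x^{3}$ ($F{\left(x \right)} = 4 - x x^{2} = 4 - x^{3}$)
$51 - 12 F{\left(1 \right)} = 51 - 12 \left(4 - 1^{3}\right) = 51 - 12 \left(4 - 1\right) = 51 - 36 = 15$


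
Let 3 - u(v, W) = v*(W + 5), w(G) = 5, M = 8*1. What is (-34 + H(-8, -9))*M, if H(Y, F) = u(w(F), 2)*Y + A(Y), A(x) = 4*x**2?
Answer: 3824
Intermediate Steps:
M = 8
u(v, W) = 3 - v*(5 + W) (u(v, W) = 3 - v*(W + 5) = 3 - v*(5 + W))
H(Y, F) = -32*Y + 4*Y**2 (H(Y, F) = (3 - 5*5 - 1*2*5)*Y + 4*Y**2 = (3 - 25 - 10)*Y + 4*Y**2 = -32*Y + 4*Y**2)
(-34 + H(-8, -9))*M = (-34 + 4*(-8)*(-8 - 8))*8 = (-34 + 4*(-8)*(-16))*8 = (-34 + 512)*8 = 478*8 = 3824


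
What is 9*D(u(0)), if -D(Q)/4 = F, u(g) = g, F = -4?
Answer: 144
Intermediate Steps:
D(Q) = 16 (D(Q) = -4*(-4) = 16)
9*D(u(0)) = 9*16 = 144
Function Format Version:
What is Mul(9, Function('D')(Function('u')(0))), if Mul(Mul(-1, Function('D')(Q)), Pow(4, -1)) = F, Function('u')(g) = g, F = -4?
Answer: 144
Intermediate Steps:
Function('D')(Q) = 16 (Function('D')(Q) = Mul(-4, -4) = 16)
Mul(9, Function('D')(Function('u')(0))) = Mul(9, 16) = 144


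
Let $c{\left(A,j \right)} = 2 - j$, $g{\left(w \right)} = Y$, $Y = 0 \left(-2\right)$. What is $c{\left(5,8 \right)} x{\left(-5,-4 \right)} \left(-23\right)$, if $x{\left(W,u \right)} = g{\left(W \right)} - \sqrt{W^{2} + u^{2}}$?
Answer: $- 138 \sqrt{41} \approx -883.63$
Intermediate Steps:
$Y = 0$
$g{\left(w \right)} = 0$
$x{\left(W,u \right)} = - \sqrt{W^{2} + u^{2}}$ ($x{\left(W,u \right)} = 0 - \sqrt{W^{2} + u^{2}} = - \sqrt{W^{2} + u^{2}}$)
$c{\left(5,8 \right)} x{\left(-5,-4 \right)} \left(-23\right) = \left(2 - 8\right) \left(- \sqrt{\left(-5\right)^{2} + \left(-4\right)^{2}}\right) \left(-23\right) = \left(2 - 8\right) \left(- \sqrt{25 + 16}\right) \left(-23\right) = - 6 \left(- \sqrt{41}\right) \left(-23\right) = 6 \sqrt{41} \left(-23\right) = - 138 \sqrt{41}$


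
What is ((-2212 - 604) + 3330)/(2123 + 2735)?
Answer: 257/2429 ≈ 0.10580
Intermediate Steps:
((-2212 - 604) + 3330)/(2123 + 2735) = (-2816 + 3330)/4858 = 514*(1/4858) = 257/2429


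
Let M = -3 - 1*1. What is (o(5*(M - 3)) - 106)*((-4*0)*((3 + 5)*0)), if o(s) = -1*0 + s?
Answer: 0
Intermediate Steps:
M = -4 (M = -3 - 1 = -4)
o(s) = s (o(s) = 0 + s = s)
(o(5*(M - 3)) - 106)*((-4*0)*((3 + 5)*0)) = (5*(-4 - 3) - 106)*((-4*0)*((3 + 5)*0)) = (5*(-7) - 106)*(0*(8*0)) = (-35 - 106)*(0*0) = -141*0 = 0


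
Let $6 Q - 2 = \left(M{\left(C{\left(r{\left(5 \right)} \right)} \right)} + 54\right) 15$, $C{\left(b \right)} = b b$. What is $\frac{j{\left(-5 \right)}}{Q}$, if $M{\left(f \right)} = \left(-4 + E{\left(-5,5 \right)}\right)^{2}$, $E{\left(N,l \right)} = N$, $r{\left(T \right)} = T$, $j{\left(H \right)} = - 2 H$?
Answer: $\frac{60}{2027} \approx 0.0296$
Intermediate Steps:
$C{\left(b \right)} = b^{2}$
$M{\left(f \right)} = 81$ ($M{\left(f \right)} = \left(-4 - 5\right)^{2} = \left(-9\right)^{2} = 81$)
$Q = \frac{2027}{6}$ ($Q = \frac{1}{3} + \frac{\left(81 + 54\right) 15}{6} = \frac{1}{3} + \frac{135 \cdot 15}{6} = \frac{1}{3} + \frac{1}{6} \cdot 2025 = \frac{1}{3} + \frac{675}{2} = \frac{2027}{6} \approx 337.83$)
$\frac{j{\left(-5 \right)}}{Q} = \frac{\left(-2\right) \left(-5\right)}{\frac{2027}{6}} = 10 \cdot \frac{6}{2027} = \frac{60}{2027}$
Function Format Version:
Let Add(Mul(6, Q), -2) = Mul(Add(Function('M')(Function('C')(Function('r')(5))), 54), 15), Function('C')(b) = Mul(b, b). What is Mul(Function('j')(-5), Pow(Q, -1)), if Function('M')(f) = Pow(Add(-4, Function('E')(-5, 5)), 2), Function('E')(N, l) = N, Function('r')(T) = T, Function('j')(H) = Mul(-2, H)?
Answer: Rational(60, 2027) ≈ 0.029600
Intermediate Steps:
Function('C')(b) = Pow(b, 2)
Function('M')(f) = 81 (Function('M')(f) = Pow(Add(-4, -5), 2) = Pow(-9, 2) = 81)
Q = Rational(2027, 6) (Q = Add(Rational(1, 3), Mul(Rational(1, 6), Mul(Add(81, 54), 15))) = Add(Rational(1, 3), Mul(Rational(1, 6), Mul(135, 15))) = Add(Rational(1, 3), Mul(Rational(1, 6), 2025)) = Add(Rational(1, 3), Rational(675, 2)) = Rational(2027, 6) ≈ 337.83)
Mul(Function('j')(-5), Pow(Q, -1)) = Mul(Mul(-2, -5), Pow(Rational(2027, 6), -1)) = Mul(10, Rational(6, 2027)) = Rational(60, 2027)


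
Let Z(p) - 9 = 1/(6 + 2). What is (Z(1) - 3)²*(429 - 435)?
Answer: -7203/32 ≈ -225.09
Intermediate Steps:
Z(p) = 73/8 (Z(p) = 9 + 1/(6 + 2) = 9 + 1/8 = 9 + ⅛ = 73/8)
(Z(1) - 3)²*(429 - 435) = (73/8 - 3)²*(429 - 435) = (49/8)²*(-6) = (2401/64)*(-6) = -7203/32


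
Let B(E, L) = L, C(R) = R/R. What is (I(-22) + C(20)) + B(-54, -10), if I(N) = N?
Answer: -31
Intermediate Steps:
C(R) = 1
(I(-22) + C(20)) + B(-54, -10) = (-22 + 1) - 10 = -21 - 10 = -31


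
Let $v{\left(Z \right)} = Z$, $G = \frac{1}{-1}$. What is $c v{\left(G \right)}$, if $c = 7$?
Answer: $-7$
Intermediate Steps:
$G = -1$
$c v{\left(G \right)} = 7 \left(-1\right) = -7$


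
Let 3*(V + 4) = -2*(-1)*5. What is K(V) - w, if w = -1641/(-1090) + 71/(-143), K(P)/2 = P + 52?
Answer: 47536141/467610 ≈ 101.66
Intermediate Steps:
V = -⅔ (V = -4 + (-2*(-1)*5)/3 = -4 + (2*5)/3 = -4 + (⅓)*10 = -4 + 10/3 = -⅔ ≈ -0.66667)
K(P) = 104 + 2*P (K(P) = 2*(P + 52) = 2*(52 + P) = 104 + 2*P)
w = 157273/155870 (w = -1641*(-1/1090) + 71*(-1/143) = 1641/1090 - 71/143 = 157273/155870 ≈ 1.0090)
K(V) - w = (104 + 2*(-⅔)) - 1*157273/155870 = (104 - 4/3) - 157273/155870 = 308/3 - 157273/155870 = 47536141/467610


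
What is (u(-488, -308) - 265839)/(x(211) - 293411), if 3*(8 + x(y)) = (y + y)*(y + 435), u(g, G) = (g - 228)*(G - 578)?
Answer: -1105611/607645 ≈ -1.8195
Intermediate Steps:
u(g, G) = (-578 + G)*(-228 + g) (u(g, G) = (-228 + g)*(-578 + G) = (-578 + G)*(-228 + g))
x(y) = -8 + 2*y*(435 + y)/3 (x(y) = -8 + ((y + y)*(y + 435))/3 = -8 + ((2*y)*(435 + y))/3 = -8 + (2*y*(435 + y))/3 = -8 + 2*y*(435 + y)/3)
(u(-488, -308) - 265839)/(x(211) - 293411) = ((131784 - 578*(-488) - 228*(-308) - 308*(-488)) - 265839)/((-8 + 290*211 + (2/3)*211**2) - 293411) = ((131784 + 282064 + 70224 + 150304) - 265839)/((-8 + 61190 + (2/3)*44521) - 293411) = (634376 - 265839)/((-8 + 61190 + 89042/3) - 293411) = 368537/(272588/3 - 293411) = 368537/(-607645/3) = 368537*(-3/607645) = -1105611/607645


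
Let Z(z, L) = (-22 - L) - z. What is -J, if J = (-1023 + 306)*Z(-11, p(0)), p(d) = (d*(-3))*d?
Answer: -7887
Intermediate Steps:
p(d) = -3*d² (p(d) = (-3*d)*d = -3*d²)
Z(z, L) = -22 - L - z
J = 7887 (J = (-1023 + 306)*(-22 - (-3)*0² - 1*(-11)) = -717*(-22 - (-3)*0 + 11) = -717*(-22 - 1*0 + 11) = -717*(-22 + 0 + 11) = -717*(-11) = 7887)
-J = -1*7887 = -7887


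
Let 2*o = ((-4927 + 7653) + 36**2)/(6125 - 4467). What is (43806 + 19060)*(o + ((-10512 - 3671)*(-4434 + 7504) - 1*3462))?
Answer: -2269401587446845/829 ≈ -2.7375e+12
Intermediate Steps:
o = 2011/1658 (o = (((-4927 + 7653) + 36**2)/(6125 - 4467))/2 = ((2726 + 1296)/1658)/2 = (4022*(1/1658))/2 = (1/2)*(2011/829) = 2011/1658 ≈ 1.2129)
(43806 + 19060)*(o + ((-10512 - 3671)*(-4434 + 7504) - 1*3462)) = (43806 + 19060)*(2011/1658 + ((-10512 - 3671)*(-4434 + 7504) - 1*3462)) = 62866*(2011/1658 + (-14183*3070 - 3462)) = 62866*(2011/1658 + (-43541810 - 3462)) = 62866*(2011/1658 - 43545272) = 62866*(-72198058965/1658) = -2269401587446845/829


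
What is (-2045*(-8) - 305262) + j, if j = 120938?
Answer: -167964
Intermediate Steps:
(-2045*(-8) - 305262) + j = (-2045*(-8) - 305262) + 120938 = (16360 - 305262) + 120938 = -288902 + 120938 = -167964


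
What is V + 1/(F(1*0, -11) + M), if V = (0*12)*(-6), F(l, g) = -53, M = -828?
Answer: -1/881 ≈ -0.0011351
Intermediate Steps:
V = 0 (V = 0*(-6) = 0)
V + 1/(F(1*0, -11) + M) = 0 + 1/(-53 - 828) = 0 + 1/(-881) = 0 - 1/881 = -1/881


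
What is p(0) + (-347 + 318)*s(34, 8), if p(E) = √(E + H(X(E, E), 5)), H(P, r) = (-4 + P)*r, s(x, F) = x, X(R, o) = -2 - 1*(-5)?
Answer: -986 + I*√5 ≈ -986.0 + 2.2361*I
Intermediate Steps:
X(R, o) = 3 (X(R, o) = -2 + 5 = 3)
H(P, r) = r*(-4 + P)
p(E) = √(-5 + E) (p(E) = √(E + 5*(-4 + 3)) = √(E + 5*(-1)) = √(E - 5) = √(-5 + E))
p(0) + (-347 + 318)*s(34, 8) = √(-5 + 0) + (-347 + 318)*34 = √(-5) - 29*34 = I*√5 - 986 = -986 + I*√5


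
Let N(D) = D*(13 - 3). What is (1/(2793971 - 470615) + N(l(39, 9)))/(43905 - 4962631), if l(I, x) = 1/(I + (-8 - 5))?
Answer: -11616793/148563370337928 ≈ -7.8194e-8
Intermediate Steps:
l(I, x) = 1/(-13 + I) (l(I, x) = 1/(I - 13) = 1/(-13 + I))
N(D) = 10*D (N(D) = D*10 = 10*D)
(1/(2793971 - 470615) + N(l(39, 9)))/(43905 - 4962631) = (1/(2793971 - 470615) + 10/(-13 + 39))/(43905 - 4962631) = (1/2323356 + 10/26)/(-4918726) = (1/2323356 + 10*(1/26))*(-1/4918726) = (1/2323356 + 5/13)*(-1/4918726) = (11616793/30203628)*(-1/4918726) = -11616793/148563370337928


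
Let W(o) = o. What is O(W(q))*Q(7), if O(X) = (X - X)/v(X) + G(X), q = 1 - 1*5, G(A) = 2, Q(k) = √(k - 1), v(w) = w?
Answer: 2*√6 ≈ 4.8990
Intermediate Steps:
Q(k) = √(-1 + k)
q = -4 (q = 1 - 5 = -4)
O(X) = 2 (O(X) = (X - X)/X + 2 = 0/X + 2 = 0 + 2 = 2)
O(W(q))*Q(7) = 2*√(-1 + 7) = 2*√6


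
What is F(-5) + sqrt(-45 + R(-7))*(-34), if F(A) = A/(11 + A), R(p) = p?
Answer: -5/6 - 68*I*sqrt(13) ≈ -0.83333 - 245.18*I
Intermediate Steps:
F(A) = A/(11 + A)
F(-5) + sqrt(-45 + R(-7))*(-34) = -5/(11 - 5) + sqrt(-45 - 7)*(-34) = -5/6 + sqrt(-52)*(-34) = -5*1/6 + (2*I*sqrt(13))*(-34) = -5/6 - 68*I*sqrt(13)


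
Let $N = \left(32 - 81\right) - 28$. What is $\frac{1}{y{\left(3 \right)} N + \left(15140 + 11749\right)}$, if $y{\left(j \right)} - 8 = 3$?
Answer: $\frac{1}{26042} \approx 3.8399 \cdot 10^{-5}$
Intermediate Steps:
$y{\left(j \right)} = 11$ ($y{\left(j \right)} = 8 + 3 = 11$)
$N = -77$ ($N = -49 - 28 = -77$)
$\frac{1}{y{\left(3 \right)} N + \left(15140 + 11749\right)} = \frac{1}{11 \left(-77\right) + \left(15140 + 11749\right)} = \frac{1}{-847 + 26889} = \frac{1}{26042}$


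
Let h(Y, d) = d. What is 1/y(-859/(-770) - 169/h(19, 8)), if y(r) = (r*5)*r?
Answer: 1897280/3798133641 ≈ 0.00049953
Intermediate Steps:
y(r) = 5*r² (y(r) = (5*r)*r = 5*r²)
1/y(-859/(-770) - 169/h(19, 8)) = 1/(5*(-859/(-770) - 169/8)²) = 1/(5*(-859*(-1/770) - 169*⅛)²) = 1/(5*(859/770 - 169/8)²) = 1/(5*(-61629/3080)²) = 1/(5*(3798133641/9486400)) = 1/(3798133641/1897280) = 1897280/3798133641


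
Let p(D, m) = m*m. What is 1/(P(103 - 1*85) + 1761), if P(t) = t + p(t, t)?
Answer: 1/2103 ≈ 0.00047551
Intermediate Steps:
p(D, m) = m²
P(t) = t + t²
1/(P(103 - 1*85) + 1761) = 1/((103 - 1*85)*(1 + (103 - 1*85)) + 1761) = 1/((103 - 85)*(1 + (103 - 85)) + 1761) = 1/(18*(1 + 18) + 1761) = 1/(18*19 + 1761) = 1/(342 + 1761) = 1/2103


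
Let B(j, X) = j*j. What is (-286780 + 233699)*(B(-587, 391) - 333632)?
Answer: -580546897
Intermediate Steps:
B(j, X) = j²
(-286780 + 233699)*(B(-587, 391) - 333632) = (-286780 + 233699)*((-587)² - 333632) = -53081*(344569 - 333632) = -53081*10937 = -580546897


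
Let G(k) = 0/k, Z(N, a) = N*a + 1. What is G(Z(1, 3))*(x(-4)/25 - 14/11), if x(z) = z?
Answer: 0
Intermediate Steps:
Z(N, a) = 1 + N*a
G(k) = 0
G(Z(1, 3))*(x(-4)/25 - 14/11) = 0*(-4/25 - 14/11) = 0*(-394/275) = 0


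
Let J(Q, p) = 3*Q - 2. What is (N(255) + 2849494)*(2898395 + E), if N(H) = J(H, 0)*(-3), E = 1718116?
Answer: 13144153201755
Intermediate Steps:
J(Q, p) = -2 + 3*Q
N(H) = 6 - 9*H (N(H) = (-2 + 3*H)*(-3) = 6 - 9*H)
(N(255) + 2849494)*(2898395 + E) = ((6 - 9*255) + 2849494)*(2898395 + 1718116) = ((6 - 2295) + 2849494)*4616511 = (-2289 + 2849494)*4616511 = 2847205*4616511 = 13144153201755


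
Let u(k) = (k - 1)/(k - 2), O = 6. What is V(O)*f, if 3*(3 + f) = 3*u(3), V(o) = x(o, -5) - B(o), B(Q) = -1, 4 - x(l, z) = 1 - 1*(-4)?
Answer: 0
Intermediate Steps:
x(l, z) = -1 (x(l, z) = 4 - (1 - 1*(-4)) = 4 - (1 + 4) = 4 - 1*5 = 4 - 5 = -1)
V(o) = 0 (V(o) = -1 - 1*(-1) = -1 + 1 = 0)
u(k) = (-1 + k)/(-2 + k)
f = -1 (f = -3 + (3*((-1 + 3)/(-2 + 3)))/3 = -3 + (3*(2/1))/3 = -3 + (3*(1*2))/3 = -3 + (3*2)/3 = -3 + (⅓)*6 = -3 + 2 = -1)
V(O)*f = 0*(-1) = 0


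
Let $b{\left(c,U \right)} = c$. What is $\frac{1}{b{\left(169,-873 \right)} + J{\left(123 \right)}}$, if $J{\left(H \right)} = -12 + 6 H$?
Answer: $\frac{1}{895} \approx 0.0011173$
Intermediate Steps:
$\frac{1}{b{\left(169,-873 \right)} + J{\left(123 \right)}} = \frac{1}{169 + \left(-12 + 6 \cdot 123\right)} = \frac{1}{169 + \left(-12 + 738\right)} = \frac{1}{169 + 726} = \frac{1}{895}$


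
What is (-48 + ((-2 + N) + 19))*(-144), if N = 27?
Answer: 576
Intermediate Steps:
(-48 + ((-2 + N) + 19))*(-144) = (-48 + ((-2 + 27) + 19))*(-144) = (-48 + (25 + 19))*(-144) = (-48 + 44)*(-144) = -4*(-144) = 576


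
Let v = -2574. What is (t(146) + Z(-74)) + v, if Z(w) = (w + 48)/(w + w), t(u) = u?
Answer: -179659/74 ≈ -2427.8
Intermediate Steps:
Z(w) = (48 + w)/(2*w) (Z(w) = (48 + w)/((2*w)) = (48 + w)*(1/(2*w)) = (48 + w)/(2*w))
(t(146) + Z(-74)) + v = (146 + (½)*(48 - 74)/(-74)) - 2574 = (146 + (½)*(-1/74)*(-26)) - 2574 = (146 + 13/74) - 2574 = 10817/74 - 2574 = -179659/74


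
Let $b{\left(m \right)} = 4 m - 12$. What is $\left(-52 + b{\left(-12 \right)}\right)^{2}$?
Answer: $12544$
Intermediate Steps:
$b{\left(m \right)} = -12 + 4 m$
$\left(-52 + b{\left(-12 \right)}\right)^{2} = \left(-52 + \left(-12 + 4 \left(-12\right)\right)\right)^{2} = \left(-52 - 60\right)^{2} = \left(-112\right)^{2} = 12544$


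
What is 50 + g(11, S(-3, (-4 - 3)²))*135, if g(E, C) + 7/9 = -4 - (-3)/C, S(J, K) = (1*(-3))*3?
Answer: -640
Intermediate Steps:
S(J, K) = -9 (S(J, K) = -3*3 = -9)
g(E, C) = -43/9 + 3/C (g(E, C) = -7/9 + (-4 - (-3)/C) = -7/9 + (-4 + 3/C) = -43/9 + 3/C)
50 + g(11, S(-3, (-4 - 3)²))*135 = 50 + (-43/9 + 3/(-9))*135 = 50 + (-43/9 + 3*(-⅑))*135 = 50 + (-43/9 - ⅓)*135 = 50 - 46/9*135 = 50 - 690 = -640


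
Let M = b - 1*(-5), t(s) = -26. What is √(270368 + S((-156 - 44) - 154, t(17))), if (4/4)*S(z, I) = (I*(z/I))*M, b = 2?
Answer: √267890 ≈ 517.58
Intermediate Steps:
M = 7 (M = 2 - 1*(-5) = 2 + 5 = 7)
S(z, I) = 7*z (S(z, I) = (I*(z/I))*7 = z*7 = 7*z)
√(270368 + S((-156 - 44) - 154, t(17))) = √(270368 + 7*((-156 - 44) - 154)) = √(270368 + 7*(-200 - 154)) = √(270368 + 7*(-354)) = √(270368 - 2478) = √267890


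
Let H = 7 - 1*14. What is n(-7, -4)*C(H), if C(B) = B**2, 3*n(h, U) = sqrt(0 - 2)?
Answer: 49*I*sqrt(2)/3 ≈ 23.099*I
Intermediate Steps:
H = -7 (H = 7 - 14 = -7)
n(h, U) = I*sqrt(2)/3 (n(h, U) = sqrt(0 - 2)/3 = sqrt(-2)/3 = (I*sqrt(2))/3 = I*sqrt(2)/3)
n(-7, -4)*C(H) = (I*sqrt(2)/3)*(-7)**2 = (I*sqrt(2)/3)*49 = 49*I*sqrt(2)/3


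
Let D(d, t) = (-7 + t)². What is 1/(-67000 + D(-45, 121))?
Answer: -1/54004 ≈ -1.8517e-5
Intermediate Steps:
1/(-67000 + D(-45, 121)) = 1/(-67000 + (-7 + 121)²) = 1/(-67000 + 114²) = 1/(-67000 + 12996) = 1/(-54004) = -1/54004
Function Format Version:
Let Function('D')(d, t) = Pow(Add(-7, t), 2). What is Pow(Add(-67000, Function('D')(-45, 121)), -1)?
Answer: Rational(-1, 54004) ≈ -1.8517e-5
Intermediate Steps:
Pow(Add(-67000, Function('D')(-45, 121)), -1) = Pow(Add(-67000, Pow(Add(-7, 121), 2)), -1) = Pow(Add(-67000, Pow(114, 2)), -1) = Pow(Add(-67000, 12996), -1) = Pow(-54004, -1) = Rational(-1, 54004)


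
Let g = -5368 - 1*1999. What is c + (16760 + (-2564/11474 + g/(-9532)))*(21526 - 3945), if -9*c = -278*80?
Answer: 145026330878853715/492165756 ≈ 2.9467e+8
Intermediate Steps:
g = -7367 (g = -5368 - 1999 = -7367)
c = 22240/9 (c = -(-278)*80/9 = -⅑*(-22240) = 22240/9 ≈ 2471.1)
c + (16760 + (-2564/11474 + g/(-9532)))*(21526 - 3945) = 22240/9 + (16760 + (-2564/11474 - 7367/(-9532)))*(21526 - 3945) = 22240/9 + (16760 + (-2564*1/11474 - 7367*(-1/9532)))*17581 = 22240/9 + (16760 + (-1282/5737 + 7367/9532))*17581 = 22240/9 + (16760 + 30044455/54685084)*17581 = 22240/9 + (916552052295/54685084)*17581 = 22240/9 + 16113901631398395/54685084 = 145026330878853715/492165756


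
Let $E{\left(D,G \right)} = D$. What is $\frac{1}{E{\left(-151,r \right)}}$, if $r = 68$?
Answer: $- \frac{1}{151} \approx -0.0066225$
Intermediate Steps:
$\frac{1}{E{\left(-151,r \right)}} = \frac{1}{-151} = - \frac{1}{151}$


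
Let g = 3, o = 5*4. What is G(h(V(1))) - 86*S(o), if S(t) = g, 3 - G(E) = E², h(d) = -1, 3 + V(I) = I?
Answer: -256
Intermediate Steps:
o = 20
V(I) = -3 + I
G(E) = 3 - E²
S(t) = 3
G(h(V(1))) - 86*S(o) = (3 - 1*(-1)²) - 86*3 = (3 - 1*1) - 258 = (3 - 1) - 258 = 2 - 258 = -256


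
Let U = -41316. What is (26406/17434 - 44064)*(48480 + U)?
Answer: -2751639995340/8717 ≈ -3.1566e+8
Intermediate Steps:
(26406/17434 - 44064)*(48480 + U) = (26406/17434 - 44064)*(48480 - 41316) = (26406*(1/17434) - 44064)*7164 = (13203/8717 - 44064)*7164 = -384092685/8717*7164 = -2751639995340/8717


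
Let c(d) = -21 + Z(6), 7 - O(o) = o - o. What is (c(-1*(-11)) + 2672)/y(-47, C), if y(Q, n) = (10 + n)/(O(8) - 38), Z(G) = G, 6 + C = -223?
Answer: 82367/219 ≈ 376.10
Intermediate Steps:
O(o) = 7 (O(o) = 7 - (o - o) = 7 - 1*0 = 7 + 0 = 7)
C = -229 (C = -6 - 223 = -229)
y(Q, n) = -10/31 - n/31 (y(Q, n) = (10 + n)/(7 - 38) = (10 + n)/(-31) = (10 + n)*(-1/31) = -10/31 - n/31)
c(d) = -15 (c(d) = -21 + 6 = -15)
(c(-1*(-11)) + 2672)/y(-47, C) = (-15 + 2672)/(-10/31 - 1/31*(-229)) = 2657/(-10/31 + 229/31) = 2657/(219/31) = 2657*(31/219) = 82367/219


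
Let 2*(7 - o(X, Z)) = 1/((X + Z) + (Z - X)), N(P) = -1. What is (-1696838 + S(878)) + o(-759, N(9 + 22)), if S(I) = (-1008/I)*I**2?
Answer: -10327419/4 ≈ -2.5819e+6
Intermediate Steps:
S(I) = -1008*I
o(X, Z) = 7 - 1/(4*Z) (o(X, Z) = 7 - 1/(2*((X + Z) + (Z - X))) = 7 - 1/(2*Z)/2 = 7 - 1/(4*Z))
(-1696838 + S(878)) + o(-759, N(9 + 22)) = (-1696838 - 1008*878) + (7 - 1/4/(-1)) = (-1696838 - 885024) + (7 - 1/4*(-1)) = -2581862 + (7 + 1/4) = -2581862 + 29/4 = -10327419/4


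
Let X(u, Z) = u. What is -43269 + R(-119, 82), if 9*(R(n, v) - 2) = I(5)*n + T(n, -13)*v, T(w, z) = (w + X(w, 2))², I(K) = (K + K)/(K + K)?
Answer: 4255286/9 ≈ 4.7281e+5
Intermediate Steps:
I(K) = 1 (I(K) = (2*K)/((2*K)) = (2*K)*(1/(2*K)) = 1)
T(w, z) = 4*w² (T(w, z) = (w + w)² = (2*w)² = 4*w²)
R(n, v) = 2 + n/9 + 4*v*n²/9 (R(n, v) = 2 + (1*n + (4*n²)*v)/9 = 2 + (n + 4*v*n²)/9 = 2 + (n/9 + 4*v*n²/9) = 2 + n/9 + 4*v*n²/9)
-43269 + R(-119, 82) = -43269 + (2 + (⅑)*(-119) + (4/9)*82*(-119)²) = -43269 + (2 - 119/9 + (4/9)*82*14161) = -43269 + (2 - 119/9 + 4644808/9) = -43269 + 4644707/9 = 4255286/9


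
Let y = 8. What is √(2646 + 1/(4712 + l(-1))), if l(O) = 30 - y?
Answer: √6588762790/1578 ≈ 51.439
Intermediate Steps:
l(O) = 22 (l(O) = 30 - 1*8 = 30 - 8 = 22)
√(2646 + 1/(4712 + l(-1))) = √(2646 + 1/(4712 + 22)) = √(2646 + 1/4734) = √(12526165/4734) = √6588762790/1578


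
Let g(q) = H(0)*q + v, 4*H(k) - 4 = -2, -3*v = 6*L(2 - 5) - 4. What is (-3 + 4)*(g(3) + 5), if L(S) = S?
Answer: 83/6 ≈ 13.833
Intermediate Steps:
v = 22/3 (v = -(6*(2 - 5) - 4)/3 = -(6*(-3) - 4)/3 = -(-18 - 4)/3 = -⅓*(-22) = 22/3 ≈ 7.3333)
H(k) = ½ (H(k) = 1 + (¼)*(-2) = 1 - ½ = ½)
g(q) = 22/3 + q/2 (g(q) = q/2 + 22/3 = 22/3 + q/2)
(-3 + 4)*(g(3) + 5) = (-3 + 4)*((22/3 + (½)*3) + 5) = 1*((22/3 + 3/2) + 5) = 1*(53/6 + 5) = 1*(83/6) = 83/6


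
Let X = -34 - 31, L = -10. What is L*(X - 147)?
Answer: 2120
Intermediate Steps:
X = -65
L*(X - 147) = -10*(-65 - 147) = -10*(-212) = 2120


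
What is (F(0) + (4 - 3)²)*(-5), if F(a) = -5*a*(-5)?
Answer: -5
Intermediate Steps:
F(a) = 25*a
(F(0) + (4 - 3)²)*(-5) = (25*0 + (4 - 3)²)*(-5) = (0 + 1²)*(-5) = (0 + 1)*(-5) = 1*(-5) = -5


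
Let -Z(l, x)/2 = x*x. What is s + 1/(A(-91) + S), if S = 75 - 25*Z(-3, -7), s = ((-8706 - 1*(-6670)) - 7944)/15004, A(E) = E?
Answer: -6069079/9129934 ≈ -0.66475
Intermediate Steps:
Z(l, x) = -2*x**2 (Z(l, x) = -2*x*x = -2*x**2)
s = -2495/3751 (s = ((-8706 + 6670) - 7944)*(1/15004) = (-2036 - 7944)*(1/15004) = -9980*1/15004 = -2495/3751 ≈ -0.66516)
S = 2525 (S = 75 - (-50)*(-7)**2 = 75 - (-50)*49 = 75 - 25*(-98) = 75 + 2450 = 2525)
s + 1/(A(-91) + S) = -2495/3751 + 1/(-91 + 2525) = -2495/3751 + 1/2434 = -6069079/9129934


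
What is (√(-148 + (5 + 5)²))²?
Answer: -48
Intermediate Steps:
(√(-148 + (5 + 5)²))² = (√(-148 + 10²))² = (√(-148 + 100))² = (√(-48))² = (4*I*√3)² = -48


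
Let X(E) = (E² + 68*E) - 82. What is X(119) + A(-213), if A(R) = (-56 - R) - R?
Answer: 22541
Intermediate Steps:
A(R) = -56 - 2*R
X(E) = -82 + E² + 68*E
X(119) + A(-213) = (-82 + 119² + 68*119) + (-56 - 2*(-213)) = (-82 + 14161 + 8092) + (-56 + 426) = 22171 + 370 = 22541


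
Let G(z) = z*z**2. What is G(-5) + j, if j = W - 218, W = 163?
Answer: -180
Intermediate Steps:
G(z) = z**3
j = -55 (j = 163 - 218 = -55)
G(-5) + j = (-5)**3 - 55 = -125 - 55 = -180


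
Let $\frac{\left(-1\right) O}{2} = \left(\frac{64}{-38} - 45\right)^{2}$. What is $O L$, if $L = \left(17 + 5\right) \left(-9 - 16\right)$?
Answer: $\frac{865445900}{361} \approx 2.3974 \cdot 10^{6}$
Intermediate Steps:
$O = - \frac{1573538}{361}$ ($O = - 2 \left(\frac{64}{-38} - 45\right)^{2} = - 2 \left(64 \left(- \frac{1}{38}\right) - 45\right)^{2} = - 2 \left(- \frac{32}{19} - 45\right)^{2} = - 2 \left(- \frac{887}{19}\right)^{2} = \left(-2\right) \frac{786769}{361} = - \frac{1573538}{361} \approx -4358.8$)
$L = -550$ ($L = 22 \left(-25\right) = -550$)
$O L = \left(- \frac{1573538}{361}\right) \left(-550\right) = \frac{865445900}{361}$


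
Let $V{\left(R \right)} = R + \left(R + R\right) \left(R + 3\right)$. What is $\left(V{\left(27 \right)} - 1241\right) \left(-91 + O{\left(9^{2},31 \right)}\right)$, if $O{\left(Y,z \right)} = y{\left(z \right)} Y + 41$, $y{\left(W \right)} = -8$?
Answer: $-283388$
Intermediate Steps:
$O{\left(Y,z \right)} = 41 - 8 Y$ ($O{\left(Y,z \right)} = - 8 Y + 41 = 41 - 8 Y$)
$V{\left(R \right)} = R + 2 R \left(3 + R\right)$
$\left(V{\left(27 \right)} - 1241\right) \left(-91 + O{\left(9^{2},31 \right)}\right) = \left(27 \left(7 + 2 \cdot 27\right) - 1241\right) \left(-91 + \left(41 - 8 \cdot 9^{2}\right)\right) = \left(27 \left(7 + 54\right) - 1241\right) \left(-91 + \left(41 - 648\right)\right) = \left(27 \cdot 61 - 1241\right) \left(-91 + \left(41 - 648\right)\right) = \left(1647 - 1241\right) \left(-91 - 607\right) = 406 \left(-698\right) = -283388$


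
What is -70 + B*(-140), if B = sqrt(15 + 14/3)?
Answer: -70 - 140*sqrt(177)/3 ≈ -690.86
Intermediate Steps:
B = sqrt(177)/3 (B = sqrt(15 + 14*(1/3)) = sqrt(15 + 14/3) = sqrt(59/3) = sqrt(177)/3 ≈ 4.4347)
-70 + B*(-140) = -70 + (sqrt(177)/3)*(-140) = -70 - 140*sqrt(177)/3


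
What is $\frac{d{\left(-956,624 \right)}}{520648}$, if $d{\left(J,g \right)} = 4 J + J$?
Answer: $- \frac{1195}{130162} \approx -0.0091809$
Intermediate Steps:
$d{\left(J,g \right)} = 5 J$
$\frac{d{\left(-956,624 \right)}}{520648} = \frac{5 \left(-956\right)}{520648} = \left(-4780\right) \frac{1}{520648} = - \frac{1195}{130162}$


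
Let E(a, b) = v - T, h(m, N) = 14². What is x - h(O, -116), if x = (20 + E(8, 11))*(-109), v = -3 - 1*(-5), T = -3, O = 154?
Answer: -2921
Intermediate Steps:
h(m, N) = 196
v = 2 (v = -3 + 5 = 2)
E(a, b) = 5 (E(a, b) = 2 - 1*(-3) = 2 + 3 = 5)
x = -2725 (x = (20 + 5)*(-109) = 25*(-109) = -2725)
x - h(O, -116) = -2725 - 1*196 = -2725 - 196 = -2921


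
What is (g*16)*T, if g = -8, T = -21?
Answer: 2688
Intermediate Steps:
(g*16)*T = -8*16*(-21) = -128*(-21) = 2688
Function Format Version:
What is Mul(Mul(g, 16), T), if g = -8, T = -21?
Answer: 2688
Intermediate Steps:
Mul(Mul(g, 16), T) = Mul(Mul(-8, 16), -21) = Mul(-128, -21) = 2688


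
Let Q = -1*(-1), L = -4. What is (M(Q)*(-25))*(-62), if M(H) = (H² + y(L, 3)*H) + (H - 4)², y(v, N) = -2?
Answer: 12400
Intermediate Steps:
Q = 1
M(H) = H² + (-4 + H)² - 2*H (M(H) = (H² - 2*H) + (H - 4)² = (H² - 2*H) + (-4 + H)² = H² + (-4 + H)² - 2*H)
(M(Q)*(-25))*(-62) = ((16 - 10*1 + 2*1²)*(-25))*(-62) = ((16 - 10 + 2*1)*(-25))*(-62) = ((16 - 10 + 2)*(-25))*(-62) = (8*(-25))*(-62) = -200*(-62) = 12400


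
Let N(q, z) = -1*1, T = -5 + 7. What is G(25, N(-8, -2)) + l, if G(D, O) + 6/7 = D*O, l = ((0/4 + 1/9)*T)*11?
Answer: -1475/63 ≈ -23.413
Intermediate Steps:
T = 2
l = 22/9 (l = ((0/4 + 1/9)*2)*11 = ((0*(1/4) + 1*(1/9))*2)*11 = ((0 + 1/9)*2)*11 = ((1/9)*2)*11 = (2/9)*11 = 22/9 ≈ 2.4444)
N(q, z) = -1
G(D, O) = -6/7 + D*O
G(25, N(-8, -2)) + l = (-6/7 + 25*(-1)) + 22/9 = (-6/7 - 25) + 22/9 = -181/7 + 22/9 = -1475/63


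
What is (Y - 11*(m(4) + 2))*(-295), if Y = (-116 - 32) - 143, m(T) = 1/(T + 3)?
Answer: 649590/7 ≈ 92799.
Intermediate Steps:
m(T) = 1/(3 + T)
Y = -291 (Y = -148 - 143 = -291)
(Y - 11*(m(4) + 2))*(-295) = (-291 - 11*(1/(3 + 4) + 2))*(-295) = (-291 - 11*(1/7 + 2))*(-295) = (-291 - 11*15/7)*(-295) = (-291 - 165/7)*(-295) = -2202/7*(-295) = 649590/7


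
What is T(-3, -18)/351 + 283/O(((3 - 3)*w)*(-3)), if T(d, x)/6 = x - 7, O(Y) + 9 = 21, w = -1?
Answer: 10837/468 ≈ 23.156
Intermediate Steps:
O(Y) = 12 (O(Y) = -9 + 21 = 12)
T(d, x) = -42 + 6*x (T(d, x) = 6*(x - 7) = 6*(-7 + x) = -42 + 6*x)
T(-3, -18)/351 + 283/O(((3 - 3)*w)*(-3)) = (-42 + 6*(-18))/351 + 283/12 = (-42 - 108)*(1/351) + 283*(1/12) = -150*1/351 + 283/12 = -50/117 + 283/12 = 10837/468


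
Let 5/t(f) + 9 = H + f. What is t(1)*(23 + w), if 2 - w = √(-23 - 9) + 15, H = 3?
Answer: -10 + 4*I*√2 ≈ -10.0 + 5.6569*I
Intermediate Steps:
w = -13 - 4*I*√2 (w = 2 - (√(-23 - 9) + 15) = 2 - (√(-32) + 15) = 2 - (4*I*√2 + 15) = 2 - (15 + 4*I*√2) = 2 + (-15 - 4*I*√2) = -13 - 4*I*√2 ≈ -13.0 - 5.6569*I)
t(f) = 5/(-6 + f) (t(f) = 5/(-9 + (3 + f)) = 5/(-6 + f))
t(1)*(23 + w) = (5/(-6 + 1))*(23 + (-13 - 4*I*√2)) = (5/(-5))*(10 - 4*I*√2) = (5*(-⅕))*(10 - 4*I*√2) = -(10 - 4*I*√2) = -10 + 4*I*√2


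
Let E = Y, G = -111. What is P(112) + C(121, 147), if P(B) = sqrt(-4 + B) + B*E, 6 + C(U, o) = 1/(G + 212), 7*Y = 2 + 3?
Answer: 7475/101 + 6*sqrt(3) ≈ 84.402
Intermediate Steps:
Y = 5/7 (Y = (2 + 3)/7 = (1/7)*5 = 5/7 ≈ 0.71429)
C(U, o) = -605/101 (C(U, o) = -6 + 1/(-111 + 212) = -6 + 1/101 = -605/101)
E = 5/7 ≈ 0.71429
P(B) = sqrt(-4 + B) + 5*B/7 (P(B) = sqrt(-4 + B) + B*(5/7) = sqrt(-4 + B) + 5*B/7)
P(112) + C(121, 147) = (sqrt(-4 + 112) + (5/7)*112) - 605/101 = (sqrt(108) + 80) - 605/101 = (6*sqrt(3) + 80) - 605/101 = (80 + 6*sqrt(3)) - 605/101 = 7475/101 + 6*sqrt(3)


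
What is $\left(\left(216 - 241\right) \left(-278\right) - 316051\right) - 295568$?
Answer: $-604669$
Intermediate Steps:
$\left(\left(216 - 241\right) \left(-278\right) - 316051\right) - 295568 = \left(\left(-25\right) \left(-278\right) - 316051\right) - 295568 = \left(6950 - 316051\right) - 295568 = -309101 - 295568 = -604669$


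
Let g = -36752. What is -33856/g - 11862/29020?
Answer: 17079653/33329470 ≈ 0.51245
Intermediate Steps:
-33856/g - 11862/29020 = -33856/(-36752) - 11862/29020 = -33856*(-1/36752) - 11862*1/29020 = 2116/2297 - 5931/14510 = 17079653/33329470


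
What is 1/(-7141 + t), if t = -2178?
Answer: -1/9319 ≈ -0.00010731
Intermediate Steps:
1/(-7141 + t) = 1/(-7141 - 2178) = 1/(-9319) = -1/9319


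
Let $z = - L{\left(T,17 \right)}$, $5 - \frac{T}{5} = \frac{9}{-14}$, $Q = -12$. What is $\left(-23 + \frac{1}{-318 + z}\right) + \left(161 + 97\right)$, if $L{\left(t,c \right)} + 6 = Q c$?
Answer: $\frac{25379}{108} \approx 234.99$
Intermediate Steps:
$T = \frac{395}{14}$ ($T = 25 - 5 \frac{9}{-14} = 25 - 5 \cdot 9 \left(- \frac{1}{14}\right) = 25 - - \frac{45}{14} = 25 + \frac{45}{14} = \frac{395}{14} \approx 28.214$)
$L{\left(t,c \right)} = -6 - 12 c$
$z = 210$ ($z = - (-6 - 204) = \left(-1\right) \left(-210\right) = 210$)
$\left(-23 + \frac{1}{-318 + z}\right) + \left(161 + 97\right) = \left(-23 + \frac{1}{-318 + 210}\right) + \left(161 + 97\right) = \left(-23 + \frac{1}{-108}\right) + 258 = \left(-23 - \frac{1}{108}\right) + 258 = - \frac{2485}{108} + 258 = \frac{25379}{108}$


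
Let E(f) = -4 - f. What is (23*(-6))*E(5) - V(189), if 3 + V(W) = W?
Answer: 1056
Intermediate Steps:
V(W) = -3 + W
(23*(-6))*E(5) - V(189) = (23*(-6))*(-4 - 1*5) - (-3 + 189) = -138*(-4 - 5) - 1*186 = -138*(-9) - 186 = 1242 - 186 = 1056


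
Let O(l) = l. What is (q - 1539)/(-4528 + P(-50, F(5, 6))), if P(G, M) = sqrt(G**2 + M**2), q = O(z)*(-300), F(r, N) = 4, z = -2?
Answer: 1062948/5125067 + 939*sqrt(629)/10250134 ≈ 0.20970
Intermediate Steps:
q = 600 (q = -2*(-300) = 600)
(q - 1539)/(-4528 + P(-50, F(5, 6))) = (600 - 1539)/(-4528 + sqrt((-50)**2 + 4**2)) = -939/(-4528 + sqrt(2500 + 16)) = -939/(-4528 + sqrt(2516)) = -939/(-4528 + 2*sqrt(629))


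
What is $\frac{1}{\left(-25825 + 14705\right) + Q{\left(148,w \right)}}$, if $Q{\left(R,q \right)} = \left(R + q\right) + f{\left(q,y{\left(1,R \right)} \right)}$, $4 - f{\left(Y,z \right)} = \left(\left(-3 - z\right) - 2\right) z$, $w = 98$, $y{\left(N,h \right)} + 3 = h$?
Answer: $\frac{1}{10880} \approx 9.1912 \cdot 10^{-5}$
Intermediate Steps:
$y{\left(N,h \right)} = -3 + h$
$f{\left(Y,z \right)} = 4 - z \left(-5 - z\right)$ ($f{\left(Y,z \right)} = 4 - \left(\left(-3 - z\right) - 2\right) z = 4 - \left(-5 - z\right) z = 4 - z \left(-5 - z\right)$)
$Q{\left(R,q \right)} = -11 + q + \left(-3 + R\right)^{2} + 6 R$ ($Q{\left(R,q \right)} = \left(R + q\right) + \left(4 + \left(-3 + R\right)^{2} + 5 \left(-3 + R\right)\right) = \left(R + q\right) + \left(4 + \left(-3 + R\right)^{2} + \left(-15 + 5 R\right)\right) = \left(R + q\right) + \left(-11 + \left(-3 + R\right)^{2} + 5 R\right) = -11 + q + \left(-3 + R\right)^{2} + 6 R$)
$\frac{1}{\left(-25825 + 14705\right) + Q{\left(148,w \right)}} = \frac{1}{\left(-25825 + 14705\right) + \left(-2 + 98 + 148^{2}\right)} = \frac{1}{-11120 + \left(-2 + 98 + 21904\right)} = \frac{1}{-11120 + 22000} = \frac{1}{10880}$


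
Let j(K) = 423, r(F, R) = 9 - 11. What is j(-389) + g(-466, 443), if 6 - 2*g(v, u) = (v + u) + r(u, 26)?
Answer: 877/2 ≈ 438.50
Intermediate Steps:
r(F, R) = -2
g(v, u) = 4 - u/2 - v/2 (g(v, u) = 3 - ((v + u) - 2)/2 = 3 - ((u + v) - 2)/2 = 3 - (-2 + u + v)/2 = 3 + (1 - u/2 - v/2) = 4 - u/2 - v/2)
j(-389) + g(-466, 443) = 423 + (4 - ½*443 - ½*(-466)) = 423 + (4 - 443/2 + 233) = 423 + 31/2 = 877/2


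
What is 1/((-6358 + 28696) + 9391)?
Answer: 1/31729 ≈ 3.1517e-5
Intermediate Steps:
1/((-6358 + 28696) + 9391) = 1/(22338 + 9391) = 1/31729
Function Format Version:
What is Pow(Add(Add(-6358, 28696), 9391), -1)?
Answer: Rational(1, 31729) ≈ 3.1517e-5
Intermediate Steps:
Pow(Add(Add(-6358, 28696), 9391), -1) = Pow(Add(22338, 9391), -1) = Pow(31729, -1) = Rational(1, 31729)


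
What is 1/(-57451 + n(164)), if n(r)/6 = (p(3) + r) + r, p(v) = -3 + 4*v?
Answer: -1/55429 ≈ -1.8041e-5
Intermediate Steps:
n(r) = 54 + 12*r (n(r) = 6*(((-3 + 4*3) + r) + r) = 6*(((-3 + 12) + r) + r) = 6*((9 + r) + r) = 6*(9 + 2*r) = 54 + 12*r)
1/(-57451 + n(164)) = 1/(-57451 + (54 + 12*164)) = 1/(-57451 + (54 + 1968)) = 1/(-57451 + 2022) = 1/(-55429) = -1/55429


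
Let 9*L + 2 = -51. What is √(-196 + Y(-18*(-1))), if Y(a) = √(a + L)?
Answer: √(-1764 + 3*√109)/3 ≈ 13.875*I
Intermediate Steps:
L = -53/9 (L = -2/9 + (⅑)*(-51) = -2/9 - 17/3 = -53/9 ≈ -5.8889)
Y(a) = √(-53/9 + a) (Y(a) = √(a - 53/9) = √(-53/9 + a))
√(-196 + Y(-18*(-1))) = √(-196 + √(-53 + 9*(-18*(-1)))/3) = √(-196 + √(-53 + 9*18)/3) = √(-196 + √(-53 + 162)/3) = √(-196 + √109/3)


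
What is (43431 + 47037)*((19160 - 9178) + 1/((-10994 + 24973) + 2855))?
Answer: 7600985160426/8417 ≈ 9.0305e+8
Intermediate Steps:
(43431 + 47037)*((19160 - 9178) + 1/((-10994 + 24973) + 2855)) = 90468*(9982 + 1/(13979 + 2855)) = 90468*(9982 + 1/16834) = 90468*(168036989/16834) = 7600985160426/8417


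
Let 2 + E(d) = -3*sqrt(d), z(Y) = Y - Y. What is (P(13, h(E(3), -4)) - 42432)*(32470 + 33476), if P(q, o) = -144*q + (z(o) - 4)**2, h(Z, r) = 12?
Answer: -2920616448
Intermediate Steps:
z(Y) = 0
E(d) = -2 - 3*sqrt(d)
P(q, o) = 16 - 144*q (P(q, o) = -144*q + (0 - 4)**2 = -144*q + (-4)**2 = -144*q + 16 = 16 - 144*q)
(P(13, h(E(3), -4)) - 42432)*(32470 + 33476) = ((16 - 144*13) - 42432)*(32470 + 33476) = ((16 - 1872) - 42432)*65946 = (-1856 - 42432)*65946 = -44288*65946 = -2920616448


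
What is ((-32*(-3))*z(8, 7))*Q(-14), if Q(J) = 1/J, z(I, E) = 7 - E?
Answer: 0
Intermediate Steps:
((-32*(-3))*z(8, 7))*Q(-14) = ((-32*(-3))*(7 - 1*7))/(-14) = (96*(7 - 7))*(-1/14) = (96*0)*(-1/14) = 0*(-1/14) = 0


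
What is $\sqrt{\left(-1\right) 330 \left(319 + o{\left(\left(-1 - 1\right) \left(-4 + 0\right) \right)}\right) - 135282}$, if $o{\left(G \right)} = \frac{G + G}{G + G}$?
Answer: $i \sqrt{240882} \approx 490.8 i$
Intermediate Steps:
$o{\left(G \right)} = 1$ ($o{\left(G \right)} = \frac{2 G}{2 G} = 2 G \frac{1}{2 G} = 1$)
$\sqrt{\left(-1\right) 330 \left(319 + o{\left(\left(-1 - 1\right) \left(-4 + 0\right) \right)}\right) - 135282} = \sqrt{\left(-1\right) 330 \left(319 + 1\right) - 135282} = \sqrt{\left(-330\right) 320 - 135282} = \sqrt{-105600 - 135282} = \sqrt{-240882} = i \sqrt{240882}$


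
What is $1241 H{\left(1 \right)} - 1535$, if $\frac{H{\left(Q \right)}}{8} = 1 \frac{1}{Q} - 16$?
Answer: $-150455$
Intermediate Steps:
$H{\left(Q \right)} = -128 + \frac{8}{Q}$ ($H{\left(Q \right)} = 8 \left(1 \frac{1}{Q} - 16\right) = 8 \left(\frac{1}{Q} - 16\right) = 8 \left(-16 + \frac{1}{Q}\right) = -128 + \frac{8}{Q}$)
$1241 H{\left(1 \right)} - 1535 = 1241 \left(-128 + \frac{8}{1}\right) - 1535 = 1241 \left(-128 + 8 \cdot 1\right) - 1535 = 1241 \left(-128 + 8\right) - 1535 = 1241 \left(-120\right) - 1535 = -148920 - 1535 = -150455$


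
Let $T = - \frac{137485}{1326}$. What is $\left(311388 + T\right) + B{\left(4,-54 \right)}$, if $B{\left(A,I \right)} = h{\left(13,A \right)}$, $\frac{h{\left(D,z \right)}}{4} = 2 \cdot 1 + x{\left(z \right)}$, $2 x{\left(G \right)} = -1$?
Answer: $\frac{412770959}{1326} \approx 3.1129 \cdot 10^{5}$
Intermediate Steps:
$x{\left(G \right)} = - \frac{1}{2}$ ($x{\left(G \right)} = \frac{1}{2} \left(-1\right) = - \frac{1}{2}$)
$T = - \frac{137485}{1326}$ ($T = \left(-137485\right) \frac{1}{1326} = - \frac{137485}{1326} \approx -103.68$)
$h{\left(D,z \right)} = 6$ ($h{\left(D,z \right)} = 4 \left(2 \cdot 1 - \frac{1}{2}\right) = 4 \left(2 - \frac{1}{2}\right) = 4 \cdot \frac{3}{2} = 6$)
$B{\left(A,I \right)} = 6$
$\left(311388 + T\right) + B{\left(4,-54 \right)} = \left(311388 - \frac{137485}{1326}\right) + 6 = \frac{412763003}{1326} + 6 = \frac{412770959}{1326}$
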